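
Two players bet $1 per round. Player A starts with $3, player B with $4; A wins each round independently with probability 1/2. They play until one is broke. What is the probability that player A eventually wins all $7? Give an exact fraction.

3/7

With a fair step, P(i) = ½P(i−1) + ½P(i+1) with P(0)=0, P(7)=1 has the linear solution P(i) = i/7.
P(3) = 3/7.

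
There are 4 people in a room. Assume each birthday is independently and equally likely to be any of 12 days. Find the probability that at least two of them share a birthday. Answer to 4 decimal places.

0.4271

It's easier to compute the probability that all 4 are distinct.
P(all distinct) = 12/12 · 11/12 · ··· · 9/12 ≈ 0.5729.
So the probability of at least one match is 1 − 0.5729 = 0.4271.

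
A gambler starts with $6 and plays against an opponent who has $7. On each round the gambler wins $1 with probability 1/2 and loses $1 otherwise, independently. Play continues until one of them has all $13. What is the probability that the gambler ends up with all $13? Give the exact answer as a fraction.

With a fair step, P(i) = ½P(i−1) + ½P(i+1) with P(0)=0, P(13)=1 has the linear solution P(i) = i/13.
P(6) = 6/13.

6/13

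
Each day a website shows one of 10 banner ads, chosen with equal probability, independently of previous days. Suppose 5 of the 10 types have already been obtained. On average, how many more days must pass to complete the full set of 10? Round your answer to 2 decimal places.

Starting from 5 distinct types, each trial gives a new one with probability (10−i)/10 when i types are held, so the wait for the next new type is 10/(10−i).
E = 10/5 + 10/4 + 10/3 + 10/2 + 10/1 = 137/6 ≈ 22.83.

22.83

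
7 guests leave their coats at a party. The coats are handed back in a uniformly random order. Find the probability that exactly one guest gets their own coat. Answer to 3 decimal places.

0.368

Choose which one is fixed: C(7,1) = 7 ways.
The remaining 6 must have no fixed point: D(6) = 265.
P = 7·265/5040 = 53/144 ≈ 0.368.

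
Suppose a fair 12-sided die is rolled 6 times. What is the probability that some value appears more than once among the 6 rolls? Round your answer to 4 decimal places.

0.7772

P(all 6 different) = 12/12 · 11/12 · ··· · 7/12 ≈ 0.2228.
P(at least two equal) = 1 − 0.2228 = 0.7772.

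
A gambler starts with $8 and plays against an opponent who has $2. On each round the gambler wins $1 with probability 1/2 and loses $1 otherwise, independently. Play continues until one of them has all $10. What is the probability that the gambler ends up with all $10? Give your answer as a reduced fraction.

With a fair step, P(i) = ½P(i−1) + ½P(i+1) with P(0)=0, P(10)=1 has the linear solution P(i) = i/10.
P(8) = 8/10 = 4/5.

4/5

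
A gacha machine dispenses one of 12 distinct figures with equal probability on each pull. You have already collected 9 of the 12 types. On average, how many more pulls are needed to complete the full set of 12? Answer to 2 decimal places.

Starting from 9 distinct types, each trial gives a new one with probability (12−i)/12 when i types are held, so the wait for the next new type is 12/(12−i).
E = 12/3 + 12/2 + 12/1 = 22 ≈ 22.00.

22.00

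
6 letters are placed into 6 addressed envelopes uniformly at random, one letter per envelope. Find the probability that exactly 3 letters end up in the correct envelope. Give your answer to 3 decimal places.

0.056

Choose which 3 of the 6 are fixed: C(6,3) = 20 ways.
The remaining 3 must have no fixed point: D(3) = 2.
P = 20·2/720 = 1/18 ≈ 0.056.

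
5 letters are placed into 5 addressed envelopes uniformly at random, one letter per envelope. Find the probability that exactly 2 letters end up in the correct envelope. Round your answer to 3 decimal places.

0.167

Choose which 2 of the 5 are fixed: C(5,2) = 10 ways.
The remaining 3 must have no fixed point: D(3) = 2.
P = 10·2/120 = 1/6 ≈ 0.167.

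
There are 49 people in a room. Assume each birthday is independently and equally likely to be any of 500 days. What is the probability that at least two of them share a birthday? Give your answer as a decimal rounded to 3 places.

It's easier to compute the probability that all 49 are distinct.
P(all distinct) = 500/500 · 499/500 · ··· · 452/500 ≈ 0.088.
So the probability of at least one match is 1 − 0.088 = 0.912.

0.912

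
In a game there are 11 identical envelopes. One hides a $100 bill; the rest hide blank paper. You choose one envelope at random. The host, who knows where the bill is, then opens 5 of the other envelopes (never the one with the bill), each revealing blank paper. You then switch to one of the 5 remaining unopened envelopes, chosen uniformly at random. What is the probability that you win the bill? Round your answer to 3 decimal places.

Your original envelope holds the bill with probability 1/11, so the other 10 collectively hold it with probability 10/11.
The host can always find 5 empty envelopes to open, so the reveals don't change that 10/11; it is now spread over the 5 remaining unopened envelopes.
P(win by switching) = (10/11) · (1/5) = 2/11 ≈ 0.182.

0.182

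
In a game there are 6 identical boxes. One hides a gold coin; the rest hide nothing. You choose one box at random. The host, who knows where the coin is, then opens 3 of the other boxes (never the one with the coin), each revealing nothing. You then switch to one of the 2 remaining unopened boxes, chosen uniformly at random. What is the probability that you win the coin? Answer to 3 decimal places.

Your original box holds the coin with probability 1/6, so the other 5 collectively hold it with probability 5/6.
The host can always find 3 empty boxes to open, so the reveals don't change that 5/6; it is now spread over the 2 remaining unopened boxes.
P(win by switching) = (5/6) · (1/2) = 5/12 ≈ 0.417.

0.417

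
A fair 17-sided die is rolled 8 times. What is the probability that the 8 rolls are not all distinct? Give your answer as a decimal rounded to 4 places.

0.8595

P(all 8 different) = 17/17 · 16/17 · ··· · 10/17 ≈ 0.1405.
P(at least two equal) = 1 − 0.1405 = 0.8595.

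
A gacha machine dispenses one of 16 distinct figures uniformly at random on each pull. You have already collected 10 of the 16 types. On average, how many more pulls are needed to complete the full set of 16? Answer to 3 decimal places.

39.200

Starting from 10 distinct types, each trial gives a new one with probability (16−i)/16 when i types are held, so the wait for the next new type is 16/(16−i).
E = 16/6 + 16/5 + 16/4 + 16/3 + 16/2 + 16/1 = 196/5 ≈ 39.200.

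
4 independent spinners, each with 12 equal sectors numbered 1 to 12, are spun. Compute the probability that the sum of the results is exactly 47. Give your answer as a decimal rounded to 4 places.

0.0002

There are 12^4 = 20736 equally likely outcomes.
The number of ordered 4-tuples from {1,…,12} summing to 47 is 4.
P(sum = 47) = 4/20736 = 1/5184 ≈ 0.0002.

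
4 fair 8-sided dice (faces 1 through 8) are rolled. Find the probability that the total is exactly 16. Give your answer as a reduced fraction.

315/4096

There are 8^4 = 4096 equally likely outcomes.
The number of ordered 4-tuples from {1,…,8} summing to 16 is 315.
P(sum = 16) = 315/4096.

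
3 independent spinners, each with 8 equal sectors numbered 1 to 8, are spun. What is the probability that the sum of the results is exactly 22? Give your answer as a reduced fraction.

3/256

There are 8^3 = 512 equally likely outcomes.
The number of ordered 3-tuples from {1,…,8} summing to 22 is 6.
P(sum = 22) = 6/512 = 3/256.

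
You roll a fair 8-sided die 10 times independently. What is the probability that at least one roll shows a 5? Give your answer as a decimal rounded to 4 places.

0.7369

P(no roll shows a 5) = (7/8)^10 ≈ 0.2631.
P(at least one) = 1 − 0.2631 = 0.7369.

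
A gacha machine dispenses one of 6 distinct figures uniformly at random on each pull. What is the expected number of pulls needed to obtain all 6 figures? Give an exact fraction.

147/10

After i distinct types are collected, each trial gives a new one with probability (6−i)/6, so the expected wait for the next new type is 6/(6−i).
E = 6/6 + 6/5 + 6/4 + 6/3 + 6/2 + 6/1 = 147/10.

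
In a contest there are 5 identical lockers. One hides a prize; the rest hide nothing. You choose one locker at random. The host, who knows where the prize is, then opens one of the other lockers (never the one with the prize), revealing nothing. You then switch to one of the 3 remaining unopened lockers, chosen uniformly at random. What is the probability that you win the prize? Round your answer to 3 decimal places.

0.267

Your original locker holds the prize with probability 1/5, so the other 4 collectively hold it with probability 4/5.
The host can always find an empty locker to open, so this doesn't change that 4/5; it is now spread over the 3 remaining unopened lockers.
P(win by switching) = (4/5) · (1/3) = 4/15 ≈ 0.267.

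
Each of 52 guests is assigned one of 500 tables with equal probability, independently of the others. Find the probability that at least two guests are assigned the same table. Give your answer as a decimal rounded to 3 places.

0.936

It's easier to compute the probability that all 52 are distinct.
P(all distinct) = 500/500 · 499/500 · ··· · 449/500 ≈ 0.064.
So the probability of at least one match is 1 − 0.064 = 0.936.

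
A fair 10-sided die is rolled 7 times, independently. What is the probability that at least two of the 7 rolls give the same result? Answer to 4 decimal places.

P(all 7 different) = 10/10 · 9/10 · ··· · 4/10 ≈ 0.0605.
P(at least two equal) = 1 − 0.0605 = 0.9395.

0.9395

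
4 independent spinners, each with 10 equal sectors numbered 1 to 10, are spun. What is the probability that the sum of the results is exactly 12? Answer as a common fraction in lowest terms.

33/2000

There are 10^4 = 10000 equally likely outcomes.
The number of ordered 4-tuples from {1,…,10} summing to 12 is 165.
P(sum = 12) = 165/10000 = 33/2000.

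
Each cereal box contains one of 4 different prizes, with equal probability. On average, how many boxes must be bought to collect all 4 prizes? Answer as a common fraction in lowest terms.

After i distinct types are collected, each trial gives a new one with probability (4−i)/4, so the expected wait for the next new type is 4/(4−i).
E = 4/4 + 4/3 + 4/2 + 4/1 = 25/3.

25/3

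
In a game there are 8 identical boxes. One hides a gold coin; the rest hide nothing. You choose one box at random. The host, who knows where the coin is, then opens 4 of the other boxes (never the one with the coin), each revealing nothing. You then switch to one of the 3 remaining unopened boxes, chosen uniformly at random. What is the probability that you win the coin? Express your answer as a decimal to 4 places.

Your original box holds the coin with probability 1/8, so the other 7 collectively hold it with probability 7/8.
The host can always find 4 empty boxes to open, so the reveals don't change that 7/8; it is now spread over the 3 remaining unopened boxes.
P(win by switching) = (7/8) · (1/3) = 7/24 ≈ 0.2917.

0.2917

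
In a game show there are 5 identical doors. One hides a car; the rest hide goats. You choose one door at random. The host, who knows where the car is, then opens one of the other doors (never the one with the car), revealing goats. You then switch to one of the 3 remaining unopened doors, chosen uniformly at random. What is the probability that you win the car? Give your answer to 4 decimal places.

0.2667

Your original door holds the car with probability 1/5, so the other 4 collectively hold it with probability 4/5.
The host can always find an empty door to open, so this doesn't change that 4/5; it is now spread over the 3 remaining unopened doors.
P(win by switching) = (4/5) · (1/3) = 4/15 ≈ 0.2667.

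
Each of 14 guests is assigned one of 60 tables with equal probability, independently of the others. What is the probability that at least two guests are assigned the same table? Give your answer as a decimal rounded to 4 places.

0.8070

It's easier to compute the probability that all 14 are distinct.
P(all distinct) = 60/60 · 59/60 · ··· · 47/60 ≈ 0.1930.
So the probability of at least one match is 1 − 0.1930 = 0.8070.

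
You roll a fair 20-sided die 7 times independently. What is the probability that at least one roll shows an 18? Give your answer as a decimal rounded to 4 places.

P(no roll shows an 18) = (19/20)^7 ≈ 0.6983.
P(at least one) = 1 − 0.6983 = 0.3017.

0.3017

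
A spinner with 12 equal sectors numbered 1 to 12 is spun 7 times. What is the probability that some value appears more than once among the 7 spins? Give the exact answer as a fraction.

3071/3456

P(all 7 different) = 12/12 · 11/12 · ··· · 6/12 = 385/3456.
P(at least two equal) = 1 − 385/3456 = 3071/3456.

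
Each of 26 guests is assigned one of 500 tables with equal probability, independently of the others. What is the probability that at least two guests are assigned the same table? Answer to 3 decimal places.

0.484

It's easier to compute the probability that all 26 are distinct.
P(all distinct) = 500/500 · 499/500 · ··· · 475/500 ≈ 0.516.
So the probability of at least one match is 1 − 0.516 = 0.484.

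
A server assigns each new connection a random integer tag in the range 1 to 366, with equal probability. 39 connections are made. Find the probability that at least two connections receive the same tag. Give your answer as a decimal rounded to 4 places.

0.8775

It's easier to compute the probability that all 39 are distinct.
P(all distinct) = 366/366 · 365/366 · ··· · 328/366 ≈ 0.1225.
So the probability of at least one match is 1 − 0.1225 = 0.8775.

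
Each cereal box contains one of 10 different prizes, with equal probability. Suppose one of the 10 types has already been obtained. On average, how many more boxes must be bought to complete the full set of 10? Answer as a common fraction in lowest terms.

7129/252

Starting from 1 distinct type, each trial gives a new one with probability (10−i)/10 when i types are held, so the wait for the next new type is 10/(10−i).
E = 10/9 + 10/8 + 10/7 + 10/6 + 10/5 + 10/4 + 10/3 + 10/2 + 10/1 = 7129/252.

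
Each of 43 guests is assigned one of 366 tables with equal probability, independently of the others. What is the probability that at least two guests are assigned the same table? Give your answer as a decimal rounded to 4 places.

0.9234

It's easier to compute the probability that all 43 are distinct.
P(all distinct) = 366/366 · 365/366 · ··· · 324/366 ≈ 0.0766.
So the probability of at least one match is 1 − 0.0766 = 0.9234.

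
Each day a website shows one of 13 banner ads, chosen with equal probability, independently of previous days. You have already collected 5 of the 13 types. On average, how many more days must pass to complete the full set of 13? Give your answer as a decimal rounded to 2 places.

Starting from 5 distinct types, each trial gives a new one with probability (13−i)/13 when i types are held, so the wait for the next new type is 13/(13−i).
E = 13/8 + 13/7 + 13/6 + 13/5 + 13/4 + 13/3 + 13/2 + 13/1 = 9893/280 ≈ 35.33.

35.33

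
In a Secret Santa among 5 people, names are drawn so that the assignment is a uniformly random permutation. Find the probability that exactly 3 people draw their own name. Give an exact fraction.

Choose which 3 of the 5 are fixed: C(5,3) = 10 ways.
The remaining 2 must have no fixed point: D(2) = 1.
P = 10·1/120 = 1/12.

1/12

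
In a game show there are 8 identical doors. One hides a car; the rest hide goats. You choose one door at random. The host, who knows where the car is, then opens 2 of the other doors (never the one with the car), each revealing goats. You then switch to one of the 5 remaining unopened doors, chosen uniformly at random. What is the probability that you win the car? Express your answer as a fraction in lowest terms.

Your original door holds the car with probability 1/8, so the other 7 collectively hold it with probability 7/8.
The host can always find 2 empty doors to open, so the reveals don't change that 7/8; it is now spread over the 5 remaining unopened doors.
P(win by switching) = (7/8) · (1/5) = 7/40.

7/40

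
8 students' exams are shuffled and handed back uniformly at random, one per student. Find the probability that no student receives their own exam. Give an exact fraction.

2119/5760

This is the derangement probability: permutations of 8 with no fixed point.
D(8) = 8! · (1 − 1/1! + 1/2! − ··· + (−1)^8/8!) = 14833.
P = 14833/40320 = 2119/5760.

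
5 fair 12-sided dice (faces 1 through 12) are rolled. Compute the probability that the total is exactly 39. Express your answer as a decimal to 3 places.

0.036

There are 12^5 = 248832 equally likely outcomes.
The number of ordered 5-tuples from {1,…,12} summing to 39 is 9075.
P(sum = 39) = 9075/248832 = 3025/82944 ≈ 0.036.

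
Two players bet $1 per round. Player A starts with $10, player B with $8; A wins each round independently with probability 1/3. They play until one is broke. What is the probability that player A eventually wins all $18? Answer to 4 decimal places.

Let r = q/p = (2/3)/(1/3) = 2. The recurrence P(i) = p·P(i+1) + q·P(i−1) with P(0)=0, P(18)=1 gives P(i) = (1 − r^i)/(1 − r^18).
P(10) = (1 − (2)^10) / (1 − (2)^18) = 341/87381 ≈ 0.0039.

0.0039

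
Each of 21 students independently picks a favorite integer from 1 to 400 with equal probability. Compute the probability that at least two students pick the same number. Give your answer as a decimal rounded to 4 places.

It's easier to compute the probability that all 21 are distinct.
P(all distinct) = 400/400 · 399/400 · ··· · 380/400 ≈ 0.5861.
So the probability of at least one match is 1 − 0.5861 = 0.4139.

0.4139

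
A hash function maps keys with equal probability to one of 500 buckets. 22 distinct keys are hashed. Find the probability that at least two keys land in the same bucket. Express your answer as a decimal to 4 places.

It's easier to compute the probability that all 22 are distinct.
P(all distinct) = 500/500 · 499/500 · ··· · 479/500 ≈ 0.6258.
So the probability of at least one match is 1 − 0.6258 = 0.3742.

0.3742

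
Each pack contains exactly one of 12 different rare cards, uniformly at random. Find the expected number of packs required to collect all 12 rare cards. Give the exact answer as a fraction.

After i distinct types are collected, each trial gives a new one with probability (12−i)/12, so the expected wait for the next new type is 12/(12−i).
E = 12/12 + 12/11 + 12/10 + 12/9 + 12/8 + 12/7 + 12/6 + 12/5 + 12/4 + 12/3 + 12/2 + 12/1 = 86021/2310.

86021/2310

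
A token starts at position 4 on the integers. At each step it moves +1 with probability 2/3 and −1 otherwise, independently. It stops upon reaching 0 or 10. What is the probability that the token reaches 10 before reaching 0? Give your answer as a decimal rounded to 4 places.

0.9384

Let r = q/p = (1/3)/(2/3) = 1/2. The recurrence P(i) = p·P(i+1) + q·P(i−1) with P(0)=0, P(10)=1 gives P(i) = (1 − r^i)/(1 − r^10).
P(4) = (1 − (1/2)^4) / (1 − (1/2)^10) = 320/341 ≈ 0.9384.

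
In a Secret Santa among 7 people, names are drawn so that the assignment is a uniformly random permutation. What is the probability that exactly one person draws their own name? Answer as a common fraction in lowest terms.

53/144

Choose which one is fixed: C(7,1) = 7 ways.
The remaining 6 must have no fixed point: D(6) = 265.
P = 7·265/5040 = 53/144.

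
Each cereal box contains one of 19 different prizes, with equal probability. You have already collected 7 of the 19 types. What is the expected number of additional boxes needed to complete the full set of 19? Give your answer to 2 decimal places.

58.96

Starting from 7 distinct types, each trial gives a new one with probability (19−i)/19 when i types are held, so the wait for the next new type is 19/(19−i).
E = 19/12 + 19/11 + 19/10 + 19/9 + 19/8 + 19/7 + 19/6 + 19/5 + 19/4 + 19/3 + 19/2 + 19/1 = 1634399/27720 ≈ 58.96.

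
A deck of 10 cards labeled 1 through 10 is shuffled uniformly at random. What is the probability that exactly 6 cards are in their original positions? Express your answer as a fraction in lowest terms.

Choose which 6 of the 10 are fixed: C(10,6) = 210 ways.
The remaining 4 must have no fixed point: D(4) = 9.
P = 210·9/3628800 = 1/1920.

1/1920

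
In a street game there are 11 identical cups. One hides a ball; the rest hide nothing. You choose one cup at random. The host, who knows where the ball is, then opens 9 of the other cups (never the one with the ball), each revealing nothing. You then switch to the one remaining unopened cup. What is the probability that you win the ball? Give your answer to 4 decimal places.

Your original cup holds the ball with probability 1/11, so the other 10 collectively hold it with probability 10/11.
The host can always find 9 empty cups to open, so the reveals don't change that 10/11; it is now spread over the 1 remaining unopened cup.
P(win by switching) = (10/11) · (1/1) = 10/11 ≈ 0.9091.

0.9091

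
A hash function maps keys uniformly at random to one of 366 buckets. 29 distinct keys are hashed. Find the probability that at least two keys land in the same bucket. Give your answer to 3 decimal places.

It's easier to compute the probability that all 29 are distinct.
P(all distinct) = 366/366 · 365/366 · ··· · 338/366 ≈ 0.320.
So the probability of at least one match is 1 − 0.320 = 0.680.

0.680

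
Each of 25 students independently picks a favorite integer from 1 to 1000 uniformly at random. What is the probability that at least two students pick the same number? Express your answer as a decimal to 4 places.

It's easier to compute the probability that all 25 are distinct.
P(all distinct) = 1000/1000 · 999/1000 · ··· · 976/1000 ≈ 0.7390.
So the probability of at least one match is 1 − 0.7390 = 0.2610.

0.2610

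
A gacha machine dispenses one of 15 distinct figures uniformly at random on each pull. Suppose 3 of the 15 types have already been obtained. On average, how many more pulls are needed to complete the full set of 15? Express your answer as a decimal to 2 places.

46.55

Starting from 3 distinct types, each trial gives a new one with probability (15−i)/15 when i types are held, so the wait for the next new type is 15/(15−i).
E = 15/12 + 15/11 + 15/10 + 15/9 + 15/8 + 15/7 + 15/6 + 15/5 + 15/4 + 15/3 + 15/2 + 15/1 = 86021/1848 ≈ 46.55.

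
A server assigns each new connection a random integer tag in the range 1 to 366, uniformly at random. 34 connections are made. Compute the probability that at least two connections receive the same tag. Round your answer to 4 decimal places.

0.7944

It's easier to compute the probability that all 34 are distinct.
P(all distinct) = 366/366 · 365/366 · ··· · 333/366 ≈ 0.2056.
So the probability of at least one match is 1 − 0.2056 = 0.7944.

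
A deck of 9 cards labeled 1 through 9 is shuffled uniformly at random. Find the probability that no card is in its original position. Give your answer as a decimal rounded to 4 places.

This is the derangement probability: permutations of 9 with no fixed point.
D(9) = 9! · (1 − 1/1! + 1/2! − ··· + (−1)^9/9!) = 133496.
P = 133496/362880 = 16687/45360 ≈ 0.3679.

0.3679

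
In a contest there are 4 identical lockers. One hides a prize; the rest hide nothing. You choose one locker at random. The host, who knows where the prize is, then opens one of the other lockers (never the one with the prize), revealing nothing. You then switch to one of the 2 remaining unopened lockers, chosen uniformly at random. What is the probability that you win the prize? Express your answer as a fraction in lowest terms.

3/8

Your original locker holds the prize with probability 1/4, so the other 3 collectively hold it with probability 3/4.
The host can always find an empty locker to open, so this doesn't change that 3/4; it is now spread over the 2 remaining unopened lockers.
P(win by switching) = (3/4) · (1/2) = 3/8.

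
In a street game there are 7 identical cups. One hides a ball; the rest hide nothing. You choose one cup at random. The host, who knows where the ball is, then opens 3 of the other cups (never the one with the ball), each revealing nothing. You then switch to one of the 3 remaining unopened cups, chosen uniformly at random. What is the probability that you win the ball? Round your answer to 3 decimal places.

0.286

Your original cup holds the ball with probability 1/7, so the other 6 collectively hold it with probability 6/7.
The host can always find 3 empty cups to open, so the reveals don't change that 6/7; it is now spread over the 3 remaining unopened cups.
P(win by switching) = (6/7) · (1/3) = 2/7 ≈ 0.286.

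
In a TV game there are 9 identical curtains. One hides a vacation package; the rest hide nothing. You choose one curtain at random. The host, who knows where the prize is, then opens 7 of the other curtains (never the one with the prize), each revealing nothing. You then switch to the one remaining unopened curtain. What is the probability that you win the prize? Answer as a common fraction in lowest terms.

8/9

Your original curtain holds the prize with probability 1/9, so the other 8 collectively hold it with probability 8/9.
The host can always find 7 empty curtains to open, so the reveals don't change that 8/9; it is now spread over the 1 remaining unopened curtain.
P(win by switching) = (8/9) · (1/1) = 8/9.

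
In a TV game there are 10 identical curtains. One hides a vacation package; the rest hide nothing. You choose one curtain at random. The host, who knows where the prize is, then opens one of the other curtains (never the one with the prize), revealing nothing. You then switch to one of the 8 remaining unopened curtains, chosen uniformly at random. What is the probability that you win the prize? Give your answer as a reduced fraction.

9/80

Your original curtain holds the prize with probability 1/10, so the other 9 collectively hold it with probability 9/10.
The host can always find an empty curtain to open, so this doesn't change that 9/10; it is now spread over the 8 remaining unopened curtains.
P(win by switching) = (9/10) · (1/8) = 9/80.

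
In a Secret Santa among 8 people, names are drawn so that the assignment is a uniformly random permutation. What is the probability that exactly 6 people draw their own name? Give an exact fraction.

Choose which 6 of the 8 are fixed: C(8,6) = 28 ways.
The remaining 2 must have no fixed point: D(2) = 1.
P = 28·1/40320 = 1/1440.

1/1440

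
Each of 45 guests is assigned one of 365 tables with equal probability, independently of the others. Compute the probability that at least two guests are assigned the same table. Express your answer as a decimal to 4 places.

0.9410

It's easier to compute the probability that all 45 are distinct.
P(all distinct) = 365/365 · 364/365 · ··· · 321/365 ≈ 0.0590.
So the probability of at least one match is 1 − 0.0590 = 0.9410.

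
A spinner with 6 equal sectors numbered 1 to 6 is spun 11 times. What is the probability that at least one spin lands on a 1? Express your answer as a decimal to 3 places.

0.865

P(no spin lands on a 1) = (5/6)^11 ≈ 0.135.
P(at least one) = 1 − 0.135 = 0.865.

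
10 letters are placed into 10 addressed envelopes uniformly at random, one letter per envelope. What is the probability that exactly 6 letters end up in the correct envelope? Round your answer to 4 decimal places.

Choose which 6 of the 10 are fixed: C(10,6) = 210 ways.
The remaining 4 must have no fixed point: D(4) = 9.
P = 210·9/3628800 = 1/1920 ≈ 0.0005.

0.0005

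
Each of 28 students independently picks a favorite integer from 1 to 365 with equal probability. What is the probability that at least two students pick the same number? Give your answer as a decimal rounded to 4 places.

0.6545

It's easier to compute the probability that all 28 are distinct.
P(all distinct) = 365/365 · 364/365 · ··· · 338/365 ≈ 0.3455.
So the probability of at least one match is 1 − 0.3455 = 0.6545.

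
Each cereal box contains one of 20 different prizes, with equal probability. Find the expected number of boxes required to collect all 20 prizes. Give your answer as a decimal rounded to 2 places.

After i distinct types are collected, each trial gives a new one with probability (20−i)/20, so the expected wait for the next new type is 20/(20−i).
E = 20/20 + 20/19 + 20/18 + 20/17 + 20/16 + 20/15 + 20/14 + 20/13 + 20/12 + 20/11 + 20/10 + 20/9 + 20/8 + 20/7 + 20/6 + 20/5 + 20/4 + 20/3 + 20/2 + 20/1 = 279175675/3879876 ≈ 71.95.

71.95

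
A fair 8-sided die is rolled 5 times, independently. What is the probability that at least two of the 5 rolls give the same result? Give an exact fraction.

P(all 5 different) = 8/8 · 7/8 · ··· · 4/8 = 105/512.
P(at least two equal) = 1 − 105/512 = 407/512.

407/512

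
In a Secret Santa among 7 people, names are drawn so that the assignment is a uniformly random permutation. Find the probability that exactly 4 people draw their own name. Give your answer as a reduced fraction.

Choose which 4 of the 7 are fixed: C(7,4) = 35 ways.
The remaining 3 must have no fixed point: D(3) = 2.
P = 35·2/5040 = 1/72.

1/72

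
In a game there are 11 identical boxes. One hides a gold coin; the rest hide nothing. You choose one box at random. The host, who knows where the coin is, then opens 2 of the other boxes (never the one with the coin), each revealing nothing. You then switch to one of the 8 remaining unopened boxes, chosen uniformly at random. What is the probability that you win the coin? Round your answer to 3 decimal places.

Your original box holds the coin with probability 1/11, so the other 10 collectively hold it with probability 10/11.
The host can always find 2 empty boxes to open, so the reveals don't change that 10/11; it is now spread over the 8 remaining unopened boxes.
P(win by switching) = (10/11) · (1/8) = 5/44 ≈ 0.114.

0.114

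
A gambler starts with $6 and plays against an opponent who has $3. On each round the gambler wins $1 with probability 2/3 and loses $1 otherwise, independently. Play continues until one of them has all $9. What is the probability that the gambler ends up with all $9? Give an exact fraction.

72/73

Let r = q/p = (1/3)/(2/3) = 1/2. The recurrence P(i) = p·P(i+1) + q·P(i−1) with P(0)=0, P(9)=1 gives P(i) = (1 − r^i)/(1 − r^9).
P(6) = (1 − (1/2)^6) / (1 − (1/2)^9) = 72/73.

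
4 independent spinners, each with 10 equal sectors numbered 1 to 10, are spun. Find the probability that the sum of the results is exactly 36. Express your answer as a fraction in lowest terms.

There are 10^4 = 10000 equally likely outcomes.
The number of ordered 4-tuples from {1,…,10} summing to 36 is 35.
P(sum = 36) = 35/10000 = 7/2000.

7/2000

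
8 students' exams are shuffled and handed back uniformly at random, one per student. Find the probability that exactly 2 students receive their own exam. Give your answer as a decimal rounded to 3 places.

Choose which 2 of the 8 are fixed: C(8,2) = 28 ways.
The remaining 6 must have no fixed point: D(6) = 265.
P = 28·265/40320 = 53/288 ≈ 0.184.

0.184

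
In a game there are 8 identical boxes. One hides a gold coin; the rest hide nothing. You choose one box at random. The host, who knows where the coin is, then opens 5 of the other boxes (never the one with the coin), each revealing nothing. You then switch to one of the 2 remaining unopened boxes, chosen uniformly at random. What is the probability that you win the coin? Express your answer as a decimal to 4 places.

Your original box holds the coin with probability 1/8, so the other 7 collectively hold it with probability 7/8.
The host can always find 5 empty boxes to open, so the reveals don't change that 7/8; it is now spread over the 2 remaining unopened boxes.
P(win by switching) = (7/8) · (1/2) = 7/16 ≈ 0.4375.

0.4375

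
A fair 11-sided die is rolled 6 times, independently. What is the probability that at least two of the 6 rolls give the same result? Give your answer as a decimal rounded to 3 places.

0.812

P(all 6 different) = 11/11 · 10/11 · ··· · 6/11 ≈ 0.188.
P(at least two equal) = 1 − 0.188 = 0.812.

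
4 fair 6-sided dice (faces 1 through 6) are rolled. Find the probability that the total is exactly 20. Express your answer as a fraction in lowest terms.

There are 6^4 = 1296 equally likely outcomes.
The number of ordered 4-tuples from {1,…,6} summing to 20 is 35.
P(sum = 20) = 35/1296.

35/1296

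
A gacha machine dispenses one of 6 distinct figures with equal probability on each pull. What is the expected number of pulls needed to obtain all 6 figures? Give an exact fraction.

After i distinct types are collected, each trial gives a new one with probability (6−i)/6, so the expected wait for the next new type is 6/(6−i).
E = 6/6 + 6/5 + 6/4 + 6/3 + 6/2 + 6/1 = 147/10.

147/10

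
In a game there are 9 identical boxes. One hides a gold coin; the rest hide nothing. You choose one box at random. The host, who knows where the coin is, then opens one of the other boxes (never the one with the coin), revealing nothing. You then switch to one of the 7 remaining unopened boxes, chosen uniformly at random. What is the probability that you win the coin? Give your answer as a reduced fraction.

Your original box holds the coin with probability 1/9, so the other 8 collectively hold it with probability 8/9.
The host can always find an empty box to open, so this doesn't change that 8/9; it is now spread over the 7 remaining unopened boxes.
P(win by switching) = (8/9) · (1/7) = 8/63.

8/63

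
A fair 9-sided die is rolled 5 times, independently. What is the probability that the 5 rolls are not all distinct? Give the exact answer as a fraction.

P(all 5 different) = 9/9 · 8/9 · ··· · 5/9 = 560/2187.
P(at least two equal) = 1 − 560/2187 = 1627/2187.

1627/2187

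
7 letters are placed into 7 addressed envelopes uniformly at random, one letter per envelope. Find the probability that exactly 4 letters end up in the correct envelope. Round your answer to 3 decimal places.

Choose which 4 of the 7 are fixed: C(7,4) = 35 ways.
The remaining 3 must have no fixed point: D(3) = 2.
P = 35·2/5040 = 1/72 ≈ 0.014.

0.014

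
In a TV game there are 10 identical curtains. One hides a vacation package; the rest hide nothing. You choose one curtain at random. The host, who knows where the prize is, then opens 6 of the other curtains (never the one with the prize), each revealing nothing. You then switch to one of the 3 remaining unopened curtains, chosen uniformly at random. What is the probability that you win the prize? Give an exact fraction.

Your original curtain holds the prize with probability 1/10, so the other 9 collectively hold it with probability 9/10.
The host can always find 6 empty curtains to open, so the reveals don't change that 9/10; it is now spread over the 3 remaining unopened curtains.
P(win by switching) = (9/10) · (1/3) = 3/10.

3/10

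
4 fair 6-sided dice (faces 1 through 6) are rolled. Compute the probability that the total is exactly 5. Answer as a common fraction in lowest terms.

1/324

There are 6^4 = 1296 equally likely outcomes.
The number of ordered 4-tuples from {1,…,6} summing to 5 is 4.
P(sum = 5) = 4/1296 = 1/324.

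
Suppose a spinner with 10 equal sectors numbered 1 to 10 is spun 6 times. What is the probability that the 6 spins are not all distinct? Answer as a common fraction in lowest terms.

P(all 6 different) = 10/10 · 9/10 · ··· · 5/10 = 189/1250.
P(at least two equal) = 1 − 189/1250 = 1061/1250.

1061/1250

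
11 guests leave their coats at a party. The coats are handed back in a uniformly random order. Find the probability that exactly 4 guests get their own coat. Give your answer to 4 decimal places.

0.0153

Choose which 4 of the 11 are fixed: C(11,4) = 330 ways.
The remaining 7 must have no fixed point: D(7) = 1854.
P = 330·1854/39916800 = 103/6720 ≈ 0.0153.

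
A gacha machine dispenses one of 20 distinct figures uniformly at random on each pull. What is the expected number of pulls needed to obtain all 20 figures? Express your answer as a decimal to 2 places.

After i distinct types are collected, each trial gives a new one with probability (20−i)/20, so the expected wait for the next new type is 20/(20−i).
E = 20/20 + 20/19 + 20/18 + 20/17 + 20/16 + 20/15 + 20/14 + 20/13 + 20/12 + 20/11 + 20/10 + 20/9 + 20/8 + 20/7 + 20/6 + 20/5 + 20/4 + 20/3 + 20/2 + 20/1 = 279175675/3879876 ≈ 71.95.

71.95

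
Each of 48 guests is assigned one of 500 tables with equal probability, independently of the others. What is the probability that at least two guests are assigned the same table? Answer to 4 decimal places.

It's easier to compute the probability that all 48 are distinct.
P(all distinct) = 500/500 · 499/500 · ··· · 453/500 ≈ 0.0972.
So the probability of at least one match is 1 − 0.0972 = 0.9028.

0.9028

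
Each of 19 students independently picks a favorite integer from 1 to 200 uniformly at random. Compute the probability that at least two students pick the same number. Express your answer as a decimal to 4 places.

0.5863

It's easier to compute the probability that all 19 are distinct.
P(all distinct) = 200/200 · 199/200 · ··· · 182/200 ≈ 0.4137.
So the probability of at least one match is 1 − 0.4137 = 0.5863.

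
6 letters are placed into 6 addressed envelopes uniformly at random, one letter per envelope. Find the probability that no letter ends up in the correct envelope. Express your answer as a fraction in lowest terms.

This is the derangement probability: permutations of 6 with no fixed point.
D(6) = 6! · (1 − 1/1! + 1/2! − ··· + (−1)^6/6!) = 265.
P = 265/720 = 53/144.

53/144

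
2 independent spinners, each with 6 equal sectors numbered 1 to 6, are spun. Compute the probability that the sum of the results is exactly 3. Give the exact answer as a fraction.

There are 6^2 = 36 equally likely outcomes.
The number of ordered 2-tuples from {1,…,6} summing to 3 is 2.
P(sum = 3) = 2/36 = 1/18.

1/18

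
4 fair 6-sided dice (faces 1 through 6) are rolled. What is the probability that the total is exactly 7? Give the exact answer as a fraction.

5/324

There are 6^4 = 1296 equally likely outcomes.
The number of ordered 4-tuples from {1,…,6} summing to 7 is 20.
P(sum = 7) = 20/1296 = 5/324.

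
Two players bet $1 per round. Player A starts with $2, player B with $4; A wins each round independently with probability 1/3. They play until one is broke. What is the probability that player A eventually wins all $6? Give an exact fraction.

1/21

Let r = q/p = (2/3)/(1/3) = 2. The recurrence P(i) = p·P(i+1) + q·P(i−1) with P(0)=0, P(6)=1 gives P(i) = (1 − r^i)/(1 − r^6).
P(2) = (1 − (2)^2) / (1 − (2)^6) = 1/21.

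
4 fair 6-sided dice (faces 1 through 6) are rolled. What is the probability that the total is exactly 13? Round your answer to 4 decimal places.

There are 6^4 = 1296 equally likely outcomes.
The number of ordered 4-tuples from {1,…,6} summing to 13 is 140.
P(sum = 13) = 140/1296 = 35/324 ≈ 0.1080.

0.1080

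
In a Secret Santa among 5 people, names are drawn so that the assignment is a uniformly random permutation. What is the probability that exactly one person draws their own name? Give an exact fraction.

3/8

Choose which one is fixed: C(5,1) = 5 ways.
The remaining 4 must have no fixed point: D(4) = 9.
P = 5·9/120 = 3/8.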